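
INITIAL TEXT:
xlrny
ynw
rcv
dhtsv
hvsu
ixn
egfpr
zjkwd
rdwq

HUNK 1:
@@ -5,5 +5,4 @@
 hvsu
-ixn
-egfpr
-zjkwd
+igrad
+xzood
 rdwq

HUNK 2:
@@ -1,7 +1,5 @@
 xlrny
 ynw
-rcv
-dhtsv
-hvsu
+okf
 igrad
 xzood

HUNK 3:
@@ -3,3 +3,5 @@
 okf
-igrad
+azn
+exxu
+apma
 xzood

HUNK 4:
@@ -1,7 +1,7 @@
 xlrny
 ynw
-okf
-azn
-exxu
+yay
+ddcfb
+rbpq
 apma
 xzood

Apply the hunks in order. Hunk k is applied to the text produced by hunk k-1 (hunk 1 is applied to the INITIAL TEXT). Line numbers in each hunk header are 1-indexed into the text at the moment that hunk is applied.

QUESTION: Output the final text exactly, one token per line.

Hunk 1: at line 5 remove [ixn,egfpr,zjkwd] add [igrad,xzood] -> 8 lines: xlrny ynw rcv dhtsv hvsu igrad xzood rdwq
Hunk 2: at line 1 remove [rcv,dhtsv,hvsu] add [okf] -> 6 lines: xlrny ynw okf igrad xzood rdwq
Hunk 3: at line 3 remove [igrad] add [azn,exxu,apma] -> 8 lines: xlrny ynw okf azn exxu apma xzood rdwq
Hunk 4: at line 1 remove [okf,azn,exxu] add [yay,ddcfb,rbpq] -> 8 lines: xlrny ynw yay ddcfb rbpq apma xzood rdwq

Answer: xlrny
ynw
yay
ddcfb
rbpq
apma
xzood
rdwq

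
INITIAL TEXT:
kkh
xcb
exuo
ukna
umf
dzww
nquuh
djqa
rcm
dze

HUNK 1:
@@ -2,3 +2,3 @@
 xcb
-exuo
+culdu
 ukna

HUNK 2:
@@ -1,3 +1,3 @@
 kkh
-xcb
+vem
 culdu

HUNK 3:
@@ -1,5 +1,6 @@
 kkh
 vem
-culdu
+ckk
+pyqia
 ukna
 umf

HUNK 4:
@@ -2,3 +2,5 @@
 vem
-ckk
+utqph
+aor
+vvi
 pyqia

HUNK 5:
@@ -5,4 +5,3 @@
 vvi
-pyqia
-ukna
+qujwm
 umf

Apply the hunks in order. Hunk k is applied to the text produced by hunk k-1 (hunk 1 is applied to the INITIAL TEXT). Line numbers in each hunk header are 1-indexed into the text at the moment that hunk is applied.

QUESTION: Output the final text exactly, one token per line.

Hunk 1: at line 2 remove [exuo] add [culdu] -> 10 lines: kkh xcb culdu ukna umf dzww nquuh djqa rcm dze
Hunk 2: at line 1 remove [xcb] add [vem] -> 10 lines: kkh vem culdu ukna umf dzww nquuh djqa rcm dze
Hunk 3: at line 1 remove [culdu] add [ckk,pyqia] -> 11 lines: kkh vem ckk pyqia ukna umf dzww nquuh djqa rcm dze
Hunk 4: at line 2 remove [ckk] add [utqph,aor,vvi] -> 13 lines: kkh vem utqph aor vvi pyqia ukna umf dzww nquuh djqa rcm dze
Hunk 5: at line 5 remove [pyqia,ukna] add [qujwm] -> 12 lines: kkh vem utqph aor vvi qujwm umf dzww nquuh djqa rcm dze

Answer: kkh
vem
utqph
aor
vvi
qujwm
umf
dzww
nquuh
djqa
rcm
dze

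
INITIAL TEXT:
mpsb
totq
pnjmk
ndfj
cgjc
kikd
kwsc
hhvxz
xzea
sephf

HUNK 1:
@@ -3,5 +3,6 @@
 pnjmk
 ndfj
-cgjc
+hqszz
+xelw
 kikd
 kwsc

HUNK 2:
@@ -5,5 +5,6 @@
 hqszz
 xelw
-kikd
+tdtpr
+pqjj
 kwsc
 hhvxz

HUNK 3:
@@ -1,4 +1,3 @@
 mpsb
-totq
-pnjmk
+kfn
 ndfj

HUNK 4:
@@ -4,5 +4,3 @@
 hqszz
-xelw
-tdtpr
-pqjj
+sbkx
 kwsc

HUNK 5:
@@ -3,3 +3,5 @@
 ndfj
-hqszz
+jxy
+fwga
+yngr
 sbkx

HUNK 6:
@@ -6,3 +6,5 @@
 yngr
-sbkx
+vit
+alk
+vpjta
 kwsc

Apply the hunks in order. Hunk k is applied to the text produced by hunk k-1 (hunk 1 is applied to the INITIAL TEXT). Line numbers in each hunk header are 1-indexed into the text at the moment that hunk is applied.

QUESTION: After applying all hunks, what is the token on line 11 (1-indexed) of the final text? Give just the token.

Answer: hhvxz

Derivation:
Hunk 1: at line 3 remove [cgjc] add [hqszz,xelw] -> 11 lines: mpsb totq pnjmk ndfj hqszz xelw kikd kwsc hhvxz xzea sephf
Hunk 2: at line 5 remove [kikd] add [tdtpr,pqjj] -> 12 lines: mpsb totq pnjmk ndfj hqszz xelw tdtpr pqjj kwsc hhvxz xzea sephf
Hunk 3: at line 1 remove [totq,pnjmk] add [kfn] -> 11 lines: mpsb kfn ndfj hqszz xelw tdtpr pqjj kwsc hhvxz xzea sephf
Hunk 4: at line 4 remove [xelw,tdtpr,pqjj] add [sbkx] -> 9 lines: mpsb kfn ndfj hqszz sbkx kwsc hhvxz xzea sephf
Hunk 5: at line 3 remove [hqszz] add [jxy,fwga,yngr] -> 11 lines: mpsb kfn ndfj jxy fwga yngr sbkx kwsc hhvxz xzea sephf
Hunk 6: at line 6 remove [sbkx] add [vit,alk,vpjta] -> 13 lines: mpsb kfn ndfj jxy fwga yngr vit alk vpjta kwsc hhvxz xzea sephf
Final line 11: hhvxz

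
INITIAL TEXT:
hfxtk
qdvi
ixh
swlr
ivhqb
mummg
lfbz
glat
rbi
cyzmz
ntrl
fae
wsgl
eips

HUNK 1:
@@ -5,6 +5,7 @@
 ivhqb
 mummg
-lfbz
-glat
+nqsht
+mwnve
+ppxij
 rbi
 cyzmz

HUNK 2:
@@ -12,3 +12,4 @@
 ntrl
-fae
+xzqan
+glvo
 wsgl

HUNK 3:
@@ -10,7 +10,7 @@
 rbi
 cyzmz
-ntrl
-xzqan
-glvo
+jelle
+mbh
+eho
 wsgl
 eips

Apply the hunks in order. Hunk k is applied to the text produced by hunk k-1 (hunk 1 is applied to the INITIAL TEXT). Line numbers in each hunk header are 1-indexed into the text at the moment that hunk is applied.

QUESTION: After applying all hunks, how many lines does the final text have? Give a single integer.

Answer: 16

Derivation:
Hunk 1: at line 5 remove [lfbz,glat] add [nqsht,mwnve,ppxij] -> 15 lines: hfxtk qdvi ixh swlr ivhqb mummg nqsht mwnve ppxij rbi cyzmz ntrl fae wsgl eips
Hunk 2: at line 12 remove [fae] add [xzqan,glvo] -> 16 lines: hfxtk qdvi ixh swlr ivhqb mummg nqsht mwnve ppxij rbi cyzmz ntrl xzqan glvo wsgl eips
Hunk 3: at line 10 remove [ntrl,xzqan,glvo] add [jelle,mbh,eho] -> 16 lines: hfxtk qdvi ixh swlr ivhqb mummg nqsht mwnve ppxij rbi cyzmz jelle mbh eho wsgl eips
Final line count: 16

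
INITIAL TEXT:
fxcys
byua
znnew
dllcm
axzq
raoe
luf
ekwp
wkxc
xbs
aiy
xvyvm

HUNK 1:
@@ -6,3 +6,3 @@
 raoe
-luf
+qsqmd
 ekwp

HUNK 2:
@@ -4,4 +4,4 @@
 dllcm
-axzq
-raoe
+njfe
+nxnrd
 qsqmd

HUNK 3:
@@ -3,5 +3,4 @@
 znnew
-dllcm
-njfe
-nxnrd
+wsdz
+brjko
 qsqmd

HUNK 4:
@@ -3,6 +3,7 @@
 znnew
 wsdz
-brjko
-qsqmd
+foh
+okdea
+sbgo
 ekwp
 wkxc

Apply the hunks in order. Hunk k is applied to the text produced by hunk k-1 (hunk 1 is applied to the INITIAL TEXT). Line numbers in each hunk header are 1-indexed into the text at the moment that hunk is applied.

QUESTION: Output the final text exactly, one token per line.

Hunk 1: at line 6 remove [luf] add [qsqmd] -> 12 lines: fxcys byua znnew dllcm axzq raoe qsqmd ekwp wkxc xbs aiy xvyvm
Hunk 2: at line 4 remove [axzq,raoe] add [njfe,nxnrd] -> 12 lines: fxcys byua znnew dllcm njfe nxnrd qsqmd ekwp wkxc xbs aiy xvyvm
Hunk 3: at line 3 remove [dllcm,njfe,nxnrd] add [wsdz,brjko] -> 11 lines: fxcys byua znnew wsdz brjko qsqmd ekwp wkxc xbs aiy xvyvm
Hunk 4: at line 3 remove [brjko,qsqmd] add [foh,okdea,sbgo] -> 12 lines: fxcys byua znnew wsdz foh okdea sbgo ekwp wkxc xbs aiy xvyvm

Answer: fxcys
byua
znnew
wsdz
foh
okdea
sbgo
ekwp
wkxc
xbs
aiy
xvyvm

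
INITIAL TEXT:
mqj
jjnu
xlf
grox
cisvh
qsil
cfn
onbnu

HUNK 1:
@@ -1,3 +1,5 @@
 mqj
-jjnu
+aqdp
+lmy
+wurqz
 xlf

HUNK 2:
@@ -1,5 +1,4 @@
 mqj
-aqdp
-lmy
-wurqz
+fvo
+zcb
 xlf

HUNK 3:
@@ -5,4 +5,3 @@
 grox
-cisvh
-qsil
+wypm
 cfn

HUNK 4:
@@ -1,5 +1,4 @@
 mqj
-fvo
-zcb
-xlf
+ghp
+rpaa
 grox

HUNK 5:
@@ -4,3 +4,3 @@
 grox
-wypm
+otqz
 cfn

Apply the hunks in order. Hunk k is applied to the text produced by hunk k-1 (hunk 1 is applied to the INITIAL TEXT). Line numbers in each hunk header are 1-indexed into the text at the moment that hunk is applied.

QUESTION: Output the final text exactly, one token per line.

Hunk 1: at line 1 remove [jjnu] add [aqdp,lmy,wurqz] -> 10 lines: mqj aqdp lmy wurqz xlf grox cisvh qsil cfn onbnu
Hunk 2: at line 1 remove [aqdp,lmy,wurqz] add [fvo,zcb] -> 9 lines: mqj fvo zcb xlf grox cisvh qsil cfn onbnu
Hunk 3: at line 5 remove [cisvh,qsil] add [wypm] -> 8 lines: mqj fvo zcb xlf grox wypm cfn onbnu
Hunk 4: at line 1 remove [fvo,zcb,xlf] add [ghp,rpaa] -> 7 lines: mqj ghp rpaa grox wypm cfn onbnu
Hunk 5: at line 4 remove [wypm] add [otqz] -> 7 lines: mqj ghp rpaa grox otqz cfn onbnu

Answer: mqj
ghp
rpaa
grox
otqz
cfn
onbnu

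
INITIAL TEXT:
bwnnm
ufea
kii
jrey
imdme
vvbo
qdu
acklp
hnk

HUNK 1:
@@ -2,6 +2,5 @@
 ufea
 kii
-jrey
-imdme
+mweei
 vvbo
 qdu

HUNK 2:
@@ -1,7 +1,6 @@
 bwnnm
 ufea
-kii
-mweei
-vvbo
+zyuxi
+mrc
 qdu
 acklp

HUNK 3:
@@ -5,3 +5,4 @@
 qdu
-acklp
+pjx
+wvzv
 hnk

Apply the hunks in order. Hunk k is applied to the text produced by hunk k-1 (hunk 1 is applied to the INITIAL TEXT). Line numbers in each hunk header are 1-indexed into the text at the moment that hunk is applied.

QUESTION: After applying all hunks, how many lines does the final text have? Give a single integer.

Hunk 1: at line 2 remove [jrey,imdme] add [mweei] -> 8 lines: bwnnm ufea kii mweei vvbo qdu acklp hnk
Hunk 2: at line 1 remove [kii,mweei,vvbo] add [zyuxi,mrc] -> 7 lines: bwnnm ufea zyuxi mrc qdu acklp hnk
Hunk 3: at line 5 remove [acklp] add [pjx,wvzv] -> 8 lines: bwnnm ufea zyuxi mrc qdu pjx wvzv hnk
Final line count: 8

Answer: 8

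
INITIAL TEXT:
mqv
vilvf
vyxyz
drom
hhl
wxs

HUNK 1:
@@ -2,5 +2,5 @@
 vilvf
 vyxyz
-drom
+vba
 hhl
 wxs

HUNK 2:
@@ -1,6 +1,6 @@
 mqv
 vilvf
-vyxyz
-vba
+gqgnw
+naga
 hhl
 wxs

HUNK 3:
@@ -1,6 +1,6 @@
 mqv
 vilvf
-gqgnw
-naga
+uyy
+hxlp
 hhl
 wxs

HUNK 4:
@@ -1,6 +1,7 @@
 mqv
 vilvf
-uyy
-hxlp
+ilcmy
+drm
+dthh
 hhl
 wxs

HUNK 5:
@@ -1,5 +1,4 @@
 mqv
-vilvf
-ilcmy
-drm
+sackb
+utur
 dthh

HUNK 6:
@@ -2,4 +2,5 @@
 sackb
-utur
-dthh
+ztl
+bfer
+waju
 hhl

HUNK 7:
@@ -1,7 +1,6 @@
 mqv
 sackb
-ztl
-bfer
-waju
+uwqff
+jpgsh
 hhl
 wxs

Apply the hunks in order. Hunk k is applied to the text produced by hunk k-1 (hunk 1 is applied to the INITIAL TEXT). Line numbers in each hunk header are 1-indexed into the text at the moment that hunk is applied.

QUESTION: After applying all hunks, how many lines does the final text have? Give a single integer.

Hunk 1: at line 2 remove [drom] add [vba] -> 6 lines: mqv vilvf vyxyz vba hhl wxs
Hunk 2: at line 1 remove [vyxyz,vba] add [gqgnw,naga] -> 6 lines: mqv vilvf gqgnw naga hhl wxs
Hunk 3: at line 1 remove [gqgnw,naga] add [uyy,hxlp] -> 6 lines: mqv vilvf uyy hxlp hhl wxs
Hunk 4: at line 1 remove [uyy,hxlp] add [ilcmy,drm,dthh] -> 7 lines: mqv vilvf ilcmy drm dthh hhl wxs
Hunk 5: at line 1 remove [vilvf,ilcmy,drm] add [sackb,utur] -> 6 lines: mqv sackb utur dthh hhl wxs
Hunk 6: at line 2 remove [utur,dthh] add [ztl,bfer,waju] -> 7 lines: mqv sackb ztl bfer waju hhl wxs
Hunk 7: at line 1 remove [ztl,bfer,waju] add [uwqff,jpgsh] -> 6 lines: mqv sackb uwqff jpgsh hhl wxs
Final line count: 6

Answer: 6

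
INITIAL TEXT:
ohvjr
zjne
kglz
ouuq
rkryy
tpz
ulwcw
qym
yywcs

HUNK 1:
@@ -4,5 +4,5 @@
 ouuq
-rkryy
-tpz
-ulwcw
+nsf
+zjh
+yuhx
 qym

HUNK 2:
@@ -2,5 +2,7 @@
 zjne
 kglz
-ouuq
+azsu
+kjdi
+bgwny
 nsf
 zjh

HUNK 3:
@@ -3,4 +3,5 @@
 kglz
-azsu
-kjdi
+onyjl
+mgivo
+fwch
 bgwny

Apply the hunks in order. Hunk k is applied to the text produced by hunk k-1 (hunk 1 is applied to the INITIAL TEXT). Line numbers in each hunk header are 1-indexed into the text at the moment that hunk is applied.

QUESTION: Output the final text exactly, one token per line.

Answer: ohvjr
zjne
kglz
onyjl
mgivo
fwch
bgwny
nsf
zjh
yuhx
qym
yywcs

Derivation:
Hunk 1: at line 4 remove [rkryy,tpz,ulwcw] add [nsf,zjh,yuhx] -> 9 lines: ohvjr zjne kglz ouuq nsf zjh yuhx qym yywcs
Hunk 2: at line 2 remove [ouuq] add [azsu,kjdi,bgwny] -> 11 lines: ohvjr zjne kglz azsu kjdi bgwny nsf zjh yuhx qym yywcs
Hunk 3: at line 3 remove [azsu,kjdi] add [onyjl,mgivo,fwch] -> 12 lines: ohvjr zjne kglz onyjl mgivo fwch bgwny nsf zjh yuhx qym yywcs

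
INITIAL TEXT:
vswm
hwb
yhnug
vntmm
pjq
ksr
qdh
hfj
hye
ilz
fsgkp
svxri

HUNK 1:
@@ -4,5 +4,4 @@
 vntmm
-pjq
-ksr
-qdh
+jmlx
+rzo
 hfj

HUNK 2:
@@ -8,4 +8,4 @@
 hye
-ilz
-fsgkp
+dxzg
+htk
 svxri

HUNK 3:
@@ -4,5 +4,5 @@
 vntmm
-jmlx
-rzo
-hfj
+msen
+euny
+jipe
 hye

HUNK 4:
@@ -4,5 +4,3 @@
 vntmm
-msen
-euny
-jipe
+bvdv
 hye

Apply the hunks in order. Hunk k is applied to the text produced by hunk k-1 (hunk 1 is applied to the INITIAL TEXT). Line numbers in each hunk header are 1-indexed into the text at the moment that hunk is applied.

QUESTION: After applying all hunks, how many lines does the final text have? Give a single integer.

Answer: 9

Derivation:
Hunk 1: at line 4 remove [pjq,ksr,qdh] add [jmlx,rzo] -> 11 lines: vswm hwb yhnug vntmm jmlx rzo hfj hye ilz fsgkp svxri
Hunk 2: at line 8 remove [ilz,fsgkp] add [dxzg,htk] -> 11 lines: vswm hwb yhnug vntmm jmlx rzo hfj hye dxzg htk svxri
Hunk 3: at line 4 remove [jmlx,rzo,hfj] add [msen,euny,jipe] -> 11 lines: vswm hwb yhnug vntmm msen euny jipe hye dxzg htk svxri
Hunk 4: at line 4 remove [msen,euny,jipe] add [bvdv] -> 9 lines: vswm hwb yhnug vntmm bvdv hye dxzg htk svxri
Final line count: 9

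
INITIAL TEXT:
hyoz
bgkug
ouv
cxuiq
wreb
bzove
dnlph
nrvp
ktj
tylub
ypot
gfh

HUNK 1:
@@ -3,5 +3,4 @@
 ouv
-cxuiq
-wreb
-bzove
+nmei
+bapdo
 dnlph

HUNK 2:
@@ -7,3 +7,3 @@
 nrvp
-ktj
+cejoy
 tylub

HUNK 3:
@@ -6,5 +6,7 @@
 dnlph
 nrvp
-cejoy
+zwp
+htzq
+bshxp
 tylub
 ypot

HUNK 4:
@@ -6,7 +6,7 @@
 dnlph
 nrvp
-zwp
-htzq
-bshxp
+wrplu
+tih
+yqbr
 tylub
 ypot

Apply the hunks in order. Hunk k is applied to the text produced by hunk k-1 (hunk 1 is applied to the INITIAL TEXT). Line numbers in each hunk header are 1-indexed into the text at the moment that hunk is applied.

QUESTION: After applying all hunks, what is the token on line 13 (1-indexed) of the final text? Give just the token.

Answer: gfh

Derivation:
Hunk 1: at line 3 remove [cxuiq,wreb,bzove] add [nmei,bapdo] -> 11 lines: hyoz bgkug ouv nmei bapdo dnlph nrvp ktj tylub ypot gfh
Hunk 2: at line 7 remove [ktj] add [cejoy] -> 11 lines: hyoz bgkug ouv nmei bapdo dnlph nrvp cejoy tylub ypot gfh
Hunk 3: at line 6 remove [cejoy] add [zwp,htzq,bshxp] -> 13 lines: hyoz bgkug ouv nmei bapdo dnlph nrvp zwp htzq bshxp tylub ypot gfh
Hunk 4: at line 6 remove [zwp,htzq,bshxp] add [wrplu,tih,yqbr] -> 13 lines: hyoz bgkug ouv nmei bapdo dnlph nrvp wrplu tih yqbr tylub ypot gfh
Final line 13: gfh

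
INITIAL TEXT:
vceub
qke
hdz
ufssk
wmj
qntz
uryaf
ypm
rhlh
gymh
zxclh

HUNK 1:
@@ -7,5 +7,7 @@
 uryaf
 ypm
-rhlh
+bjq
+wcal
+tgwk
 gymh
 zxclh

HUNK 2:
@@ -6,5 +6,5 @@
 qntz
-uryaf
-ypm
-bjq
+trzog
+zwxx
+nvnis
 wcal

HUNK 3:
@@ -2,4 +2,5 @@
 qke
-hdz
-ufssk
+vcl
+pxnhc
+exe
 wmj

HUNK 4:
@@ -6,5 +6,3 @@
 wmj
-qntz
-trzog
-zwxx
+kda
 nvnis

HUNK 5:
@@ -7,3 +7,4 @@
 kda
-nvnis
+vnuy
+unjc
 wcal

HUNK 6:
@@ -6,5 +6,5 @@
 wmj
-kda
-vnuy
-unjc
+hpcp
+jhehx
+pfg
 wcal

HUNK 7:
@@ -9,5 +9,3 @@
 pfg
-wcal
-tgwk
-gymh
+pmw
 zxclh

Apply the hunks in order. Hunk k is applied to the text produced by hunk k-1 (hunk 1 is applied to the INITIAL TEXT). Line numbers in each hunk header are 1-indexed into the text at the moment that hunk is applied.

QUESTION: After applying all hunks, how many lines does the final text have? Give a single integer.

Hunk 1: at line 7 remove [rhlh] add [bjq,wcal,tgwk] -> 13 lines: vceub qke hdz ufssk wmj qntz uryaf ypm bjq wcal tgwk gymh zxclh
Hunk 2: at line 6 remove [uryaf,ypm,bjq] add [trzog,zwxx,nvnis] -> 13 lines: vceub qke hdz ufssk wmj qntz trzog zwxx nvnis wcal tgwk gymh zxclh
Hunk 3: at line 2 remove [hdz,ufssk] add [vcl,pxnhc,exe] -> 14 lines: vceub qke vcl pxnhc exe wmj qntz trzog zwxx nvnis wcal tgwk gymh zxclh
Hunk 4: at line 6 remove [qntz,trzog,zwxx] add [kda] -> 12 lines: vceub qke vcl pxnhc exe wmj kda nvnis wcal tgwk gymh zxclh
Hunk 5: at line 7 remove [nvnis] add [vnuy,unjc] -> 13 lines: vceub qke vcl pxnhc exe wmj kda vnuy unjc wcal tgwk gymh zxclh
Hunk 6: at line 6 remove [kda,vnuy,unjc] add [hpcp,jhehx,pfg] -> 13 lines: vceub qke vcl pxnhc exe wmj hpcp jhehx pfg wcal tgwk gymh zxclh
Hunk 7: at line 9 remove [wcal,tgwk,gymh] add [pmw] -> 11 lines: vceub qke vcl pxnhc exe wmj hpcp jhehx pfg pmw zxclh
Final line count: 11

Answer: 11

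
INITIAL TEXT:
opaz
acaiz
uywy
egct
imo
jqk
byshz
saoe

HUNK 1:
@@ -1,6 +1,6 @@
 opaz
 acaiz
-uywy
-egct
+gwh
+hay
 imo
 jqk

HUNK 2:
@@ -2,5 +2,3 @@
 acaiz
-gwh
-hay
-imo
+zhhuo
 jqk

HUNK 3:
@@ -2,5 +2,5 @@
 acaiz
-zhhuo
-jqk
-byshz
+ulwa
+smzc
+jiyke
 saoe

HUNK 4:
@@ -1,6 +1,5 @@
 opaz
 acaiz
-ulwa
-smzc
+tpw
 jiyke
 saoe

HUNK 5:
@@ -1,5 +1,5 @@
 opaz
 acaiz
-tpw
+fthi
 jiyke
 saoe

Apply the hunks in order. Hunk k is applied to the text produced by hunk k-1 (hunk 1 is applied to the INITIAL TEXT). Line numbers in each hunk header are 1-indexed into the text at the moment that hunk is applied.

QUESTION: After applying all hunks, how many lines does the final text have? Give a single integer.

Answer: 5

Derivation:
Hunk 1: at line 1 remove [uywy,egct] add [gwh,hay] -> 8 lines: opaz acaiz gwh hay imo jqk byshz saoe
Hunk 2: at line 2 remove [gwh,hay,imo] add [zhhuo] -> 6 lines: opaz acaiz zhhuo jqk byshz saoe
Hunk 3: at line 2 remove [zhhuo,jqk,byshz] add [ulwa,smzc,jiyke] -> 6 lines: opaz acaiz ulwa smzc jiyke saoe
Hunk 4: at line 1 remove [ulwa,smzc] add [tpw] -> 5 lines: opaz acaiz tpw jiyke saoe
Hunk 5: at line 1 remove [tpw] add [fthi] -> 5 lines: opaz acaiz fthi jiyke saoe
Final line count: 5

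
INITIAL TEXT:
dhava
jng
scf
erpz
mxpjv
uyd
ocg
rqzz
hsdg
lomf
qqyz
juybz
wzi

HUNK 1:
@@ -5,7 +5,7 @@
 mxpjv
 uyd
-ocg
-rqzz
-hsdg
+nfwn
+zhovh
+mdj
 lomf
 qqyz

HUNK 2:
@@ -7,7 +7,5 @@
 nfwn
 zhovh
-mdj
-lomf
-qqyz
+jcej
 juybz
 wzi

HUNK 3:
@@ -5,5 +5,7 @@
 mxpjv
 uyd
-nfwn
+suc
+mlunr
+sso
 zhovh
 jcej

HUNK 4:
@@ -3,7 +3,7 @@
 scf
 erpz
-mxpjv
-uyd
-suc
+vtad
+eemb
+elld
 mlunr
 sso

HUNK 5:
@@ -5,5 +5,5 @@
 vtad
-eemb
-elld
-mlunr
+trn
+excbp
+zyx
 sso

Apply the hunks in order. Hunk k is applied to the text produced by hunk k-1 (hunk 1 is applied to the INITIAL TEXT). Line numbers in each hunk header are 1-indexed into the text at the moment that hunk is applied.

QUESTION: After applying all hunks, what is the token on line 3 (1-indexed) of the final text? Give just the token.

Answer: scf

Derivation:
Hunk 1: at line 5 remove [ocg,rqzz,hsdg] add [nfwn,zhovh,mdj] -> 13 lines: dhava jng scf erpz mxpjv uyd nfwn zhovh mdj lomf qqyz juybz wzi
Hunk 2: at line 7 remove [mdj,lomf,qqyz] add [jcej] -> 11 lines: dhava jng scf erpz mxpjv uyd nfwn zhovh jcej juybz wzi
Hunk 3: at line 5 remove [nfwn] add [suc,mlunr,sso] -> 13 lines: dhava jng scf erpz mxpjv uyd suc mlunr sso zhovh jcej juybz wzi
Hunk 4: at line 3 remove [mxpjv,uyd,suc] add [vtad,eemb,elld] -> 13 lines: dhava jng scf erpz vtad eemb elld mlunr sso zhovh jcej juybz wzi
Hunk 5: at line 5 remove [eemb,elld,mlunr] add [trn,excbp,zyx] -> 13 lines: dhava jng scf erpz vtad trn excbp zyx sso zhovh jcej juybz wzi
Final line 3: scf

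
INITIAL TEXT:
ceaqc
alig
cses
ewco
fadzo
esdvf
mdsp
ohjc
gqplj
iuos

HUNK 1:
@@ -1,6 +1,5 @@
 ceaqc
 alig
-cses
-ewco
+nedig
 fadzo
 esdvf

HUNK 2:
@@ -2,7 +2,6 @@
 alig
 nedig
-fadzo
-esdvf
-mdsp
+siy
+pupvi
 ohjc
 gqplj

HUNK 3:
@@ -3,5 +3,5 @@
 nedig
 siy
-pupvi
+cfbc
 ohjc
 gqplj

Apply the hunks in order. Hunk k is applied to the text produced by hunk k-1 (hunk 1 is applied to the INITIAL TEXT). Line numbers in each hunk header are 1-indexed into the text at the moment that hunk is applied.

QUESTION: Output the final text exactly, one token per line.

Answer: ceaqc
alig
nedig
siy
cfbc
ohjc
gqplj
iuos

Derivation:
Hunk 1: at line 1 remove [cses,ewco] add [nedig] -> 9 lines: ceaqc alig nedig fadzo esdvf mdsp ohjc gqplj iuos
Hunk 2: at line 2 remove [fadzo,esdvf,mdsp] add [siy,pupvi] -> 8 lines: ceaqc alig nedig siy pupvi ohjc gqplj iuos
Hunk 3: at line 3 remove [pupvi] add [cfbc] -> 8 lines: ceaqc alig nedig siy cfbc ohjc gqplj iuos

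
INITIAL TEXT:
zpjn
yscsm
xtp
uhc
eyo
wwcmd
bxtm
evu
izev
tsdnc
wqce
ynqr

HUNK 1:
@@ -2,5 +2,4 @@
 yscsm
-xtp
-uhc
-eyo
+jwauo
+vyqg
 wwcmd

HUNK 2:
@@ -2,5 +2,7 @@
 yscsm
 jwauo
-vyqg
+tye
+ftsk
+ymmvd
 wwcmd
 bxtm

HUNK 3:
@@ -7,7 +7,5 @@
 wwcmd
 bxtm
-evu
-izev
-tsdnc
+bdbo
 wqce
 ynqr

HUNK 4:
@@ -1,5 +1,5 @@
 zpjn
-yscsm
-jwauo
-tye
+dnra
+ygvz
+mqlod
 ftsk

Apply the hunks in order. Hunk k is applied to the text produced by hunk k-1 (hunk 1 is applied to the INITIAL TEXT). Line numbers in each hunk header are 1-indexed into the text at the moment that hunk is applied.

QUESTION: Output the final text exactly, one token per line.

Hunk 1: at line 2 remove [xtp,uhc,eyo] add [jwauo,vyqg] -> 11 lines: zpjn yscsm jwauo vyqg wwcmd bxtm evu izev tsdnc wqce ynqr
Hunk 2: at line 2 remove [vyqg] add [tye,ftsk,ymmvd] -> 13 lines: zpjn yscsm jwauo tye ftsk ymmvd wwcmd bxtm evu izev tsdnc wqce ynqr
Hunk 3: at line 7 remove [evu,izev,tsdnc] add [bdbo] -> 11 lines: zpjn yscsm jwauo tye ftsk ymmvd wwcmd bxtm bdbo wqce ynqr
Hunk 4: at line 1 remove [yscsm,jwauo,tye] add [dnra,ygvz,mqlod] -> 11 lines: zpjn dnra ygvz mqlod ftsk ymmvd wwcmd bxtm bdbo wqce ynqr

Answer: zpjn
dnra
ygvz
mqlod
ftsk
ymmvd
wwcmd
bxtm
bdbo
wqce
ynqr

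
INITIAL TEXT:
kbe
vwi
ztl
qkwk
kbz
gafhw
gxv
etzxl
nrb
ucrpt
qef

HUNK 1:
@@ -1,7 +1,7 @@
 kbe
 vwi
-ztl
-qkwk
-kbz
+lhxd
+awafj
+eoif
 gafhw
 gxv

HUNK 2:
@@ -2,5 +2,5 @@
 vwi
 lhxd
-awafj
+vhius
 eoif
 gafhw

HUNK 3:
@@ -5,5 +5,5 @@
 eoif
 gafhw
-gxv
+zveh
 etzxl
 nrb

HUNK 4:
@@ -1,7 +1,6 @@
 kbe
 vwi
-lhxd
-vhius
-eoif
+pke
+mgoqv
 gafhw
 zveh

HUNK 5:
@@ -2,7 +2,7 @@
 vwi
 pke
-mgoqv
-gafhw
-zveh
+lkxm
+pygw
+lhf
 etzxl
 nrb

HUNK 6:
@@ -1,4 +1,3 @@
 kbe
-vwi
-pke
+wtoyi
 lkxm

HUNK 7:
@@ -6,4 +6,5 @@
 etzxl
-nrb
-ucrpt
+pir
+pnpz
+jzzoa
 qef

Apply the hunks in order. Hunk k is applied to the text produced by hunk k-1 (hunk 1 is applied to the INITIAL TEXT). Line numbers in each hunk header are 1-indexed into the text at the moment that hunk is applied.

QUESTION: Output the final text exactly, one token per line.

Hunk 1: at line 1 remove [ztl,qkwk,kbz] add [lhxd,awafj,eoif] -> 11 lines: kbe vwi lhxd awafj eoif gafhw gxv etzxl nrb ucrpt qef
Hunk 2: at line 2 remove [awafj] add [vhius] -> 11 lines: kbe vwi lhxd vhius eoif gafhw gxv etzxl nrb ucrpt qef
Hunk 3: at line 5 remove [gxv] add [zveh] -> 11 lines: kbe vwi lhxd vhius eoif gafhw zveh etzxl nrb ucrpt qef
Hunk 4: at line 1 remove [lhxd,vhius,eoif] add [pke,mgoqv] -> 10 lines: kbe vwi pke mgoqv gafhw zveh etzxl nrb ucrpt qef
Hunk 5: at line 2 remove [mgoqv,gafhw,zveh] add [lkxm,pygw,lhf] -> 10 lines: kbe vwi pke lkxm pygw lhf etzxl nrb ucrpt qef
Hunk 6: at line 1 remove [vwi,pke] add [wtoyi] -> 9 lines: kbe wtoyi lkxm pygw lhf etzxl nrb ucrpt qef
Hunk 7: at line 6 remove [nrb,ucrpt] add [pir,pnpz,jzzoa] -> 10 lines: kbe wtoyi lkxm pygw lhf etzxl pir pnpz jzzoa qef

Answer: kbe
wtoyi
lkxm
pygw
lhf
etzxl
pir
pnpz
jzzoa
qef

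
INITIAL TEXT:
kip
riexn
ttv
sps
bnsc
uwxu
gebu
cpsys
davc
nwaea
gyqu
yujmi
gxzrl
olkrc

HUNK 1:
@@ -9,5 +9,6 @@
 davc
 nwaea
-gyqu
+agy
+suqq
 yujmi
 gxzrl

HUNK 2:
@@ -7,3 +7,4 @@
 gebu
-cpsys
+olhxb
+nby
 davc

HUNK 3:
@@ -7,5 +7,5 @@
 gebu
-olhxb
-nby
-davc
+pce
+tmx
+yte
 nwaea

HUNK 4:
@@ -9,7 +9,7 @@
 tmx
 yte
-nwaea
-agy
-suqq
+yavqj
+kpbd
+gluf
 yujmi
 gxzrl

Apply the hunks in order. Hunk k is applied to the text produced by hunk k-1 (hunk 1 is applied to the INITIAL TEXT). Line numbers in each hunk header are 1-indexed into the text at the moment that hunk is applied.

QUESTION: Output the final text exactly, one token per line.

Hunk 1: at line 9 remove [gyqu] add [agy,suqq] -> 15 lines: kip riexn ttv sps bnsc uwxu gebu cpsys davc nwaea agy suqq yujmi gxzrl olkrc
Hunk 2: at line 7 remove [cpsys] add [olhxb,nby] -> 16 lines: kip riexn ttv sps bnsc uwxu gebu olhxb nby davc nwaea agy suqq yujmi gxzrl olkrc
Hunk 3: at line 7 remove [olhxb,nby,davc] add [pce,tmx,yte] -> 16 lines: kip riexn ttv sps bnsc uwxu gebu pce tmx yte nwaea agy suqq yujmi gxzrl olkrc
Hunk 4: at line 9 remove [nwaea,agy,suqq] add [yavqj,kpbd,gluf] -> 16 lines: kip riexn ttv sps bnsc uwxu gebu pce tmx yte yavqj kpbd gluf yujmi gxzrl olkrc

Answer: kip
riexn
ttv
sps
bnsc
uwxu
gebu
pce
tmx
yte
yavqj
kpbd
gluf
yujmi
gxzrl
olkrc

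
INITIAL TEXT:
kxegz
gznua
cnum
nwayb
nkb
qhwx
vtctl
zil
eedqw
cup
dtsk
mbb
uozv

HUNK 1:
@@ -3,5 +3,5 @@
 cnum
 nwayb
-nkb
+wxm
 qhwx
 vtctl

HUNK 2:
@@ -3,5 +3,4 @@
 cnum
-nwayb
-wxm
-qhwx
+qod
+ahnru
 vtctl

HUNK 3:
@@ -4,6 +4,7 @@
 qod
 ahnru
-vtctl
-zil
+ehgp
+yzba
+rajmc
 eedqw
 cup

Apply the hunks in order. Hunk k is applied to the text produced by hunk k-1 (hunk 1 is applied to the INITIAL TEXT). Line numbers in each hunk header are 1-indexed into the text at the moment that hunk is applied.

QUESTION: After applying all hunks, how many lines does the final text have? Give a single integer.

Hunk 1: at line 3 remove [nkb] add [wxm] -> 13 lines: kxegz gznua cnum nwayb wxm qhwx vtctl zil eedqw cup dtsk mbb uozv
Hunk 2: at line 3 remove [nwayb,wxm,qhwx] add [qod,ahnru] -> 12 lines: kxegz gznua cnum qod ahnru vtctl zil eedqw cup dtsk mbb uozv
Hunk 3: at line 4 remove [vtctl,zil] add [ehgp,yzba,rajmc] -> 13 lines: kxegz gznua cnum qod ahnru ehgp yzba rajmc eedqw cup dtsk mbb uozv
Final line count: 13

Answer: 13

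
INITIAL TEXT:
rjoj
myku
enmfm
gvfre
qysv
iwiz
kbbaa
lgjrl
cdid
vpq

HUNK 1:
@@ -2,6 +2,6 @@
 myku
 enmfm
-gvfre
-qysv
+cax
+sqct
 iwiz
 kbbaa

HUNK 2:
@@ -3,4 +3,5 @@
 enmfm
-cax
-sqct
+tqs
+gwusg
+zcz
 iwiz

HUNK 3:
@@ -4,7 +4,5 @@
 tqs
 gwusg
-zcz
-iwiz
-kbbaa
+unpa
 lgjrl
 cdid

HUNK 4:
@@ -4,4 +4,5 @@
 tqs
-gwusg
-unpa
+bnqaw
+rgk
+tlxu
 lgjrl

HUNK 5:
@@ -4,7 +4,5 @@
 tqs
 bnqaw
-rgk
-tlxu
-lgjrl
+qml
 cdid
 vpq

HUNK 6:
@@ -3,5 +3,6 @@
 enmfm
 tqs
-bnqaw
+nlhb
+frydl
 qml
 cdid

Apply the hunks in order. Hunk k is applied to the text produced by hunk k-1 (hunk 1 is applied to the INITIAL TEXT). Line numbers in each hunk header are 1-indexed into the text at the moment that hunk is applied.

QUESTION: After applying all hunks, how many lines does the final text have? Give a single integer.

Answer: 9

Derivation:
Hunk 1: at line 2 remove [gvfre,qysv] add [cax,sqct] -> 10 lines: rjoj myku enmfm cax sqct iwiz kbbaa lgjrl cdid vpq
Hunk 2: at line 3 remove [cax,sqct] add [tqs,gwusg,zcz] -> 11 lines: rjoj myku enmfm tqs gwusg zcz iwiz kbbaa lgjrl cdid vpq
Hunk 3: at line 4 remove [zcz,iwiz,kbbaa] add [unpa] -> 9 lines: rjoj myku enmfm tqs gwusg unpa lgjrl cdid vpq
Hunk 4: at line 4 remove [gwusg,unpa] add [bnqaw,rgk,tlxu] -> 10 lines: rjoj myku enmfm tqs bnqaw rgk tlxu lgjrl cdid vpq
Hunk 5: at line 4 remove [rgk,tlxu,lgjrl] add [qml] -> 8 lines: rjoj myku enmfm tqs bnqaw qml cdid vpq
Hunk 6: at line 3 remove [bnqaw] add [nlhb,frydl] -> 9 lines: rjoj myku enmfm tqs nlhb frydl qml cdid vpq
Final line count: 9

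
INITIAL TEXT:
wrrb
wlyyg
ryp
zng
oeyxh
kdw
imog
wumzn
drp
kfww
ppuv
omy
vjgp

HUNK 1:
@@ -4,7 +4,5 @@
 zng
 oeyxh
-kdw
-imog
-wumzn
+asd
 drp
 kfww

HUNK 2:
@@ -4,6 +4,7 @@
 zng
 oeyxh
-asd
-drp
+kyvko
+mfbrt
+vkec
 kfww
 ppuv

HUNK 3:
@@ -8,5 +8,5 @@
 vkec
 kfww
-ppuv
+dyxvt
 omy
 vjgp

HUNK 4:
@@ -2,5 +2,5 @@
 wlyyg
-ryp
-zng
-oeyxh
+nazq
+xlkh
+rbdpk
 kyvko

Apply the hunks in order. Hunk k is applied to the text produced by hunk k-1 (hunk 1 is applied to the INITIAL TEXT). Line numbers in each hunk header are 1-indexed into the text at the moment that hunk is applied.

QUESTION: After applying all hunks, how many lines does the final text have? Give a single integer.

Hunk 1: at line 4 remove [kdw,imog,wumzn] add [asd] -> 11 lines: wrrb wlyyg ryp zng oeyxh asd drp kfww ppuv omy vjgp
Hunk 2: at line 4 remove [asd,drp] add [kyvko,mfbrt,vkec] -> 12 lines: wrrb wlyyg ryp zng oeyxh kyvko mfbrt vkec kfww ppuv omy vjgp
Hunk 3: at line 8 remove [ppuv] add [dyxvt] -> 12 lines: wrrb wlyyg ryp zng oeyxh kyvko mfbrt vkec kfww dyxvt omy vjgp
Hunk 4: at line 2 remove [ryp,zng,oeyxh] add [nazq,xlkh,rbdpk] -> 12 lines: wrrb wlyyg nazq xlkh rbdpk kyvko mfbrt vkec kfww dyxvt omy vjgp
Final line count: 12

Answer: 12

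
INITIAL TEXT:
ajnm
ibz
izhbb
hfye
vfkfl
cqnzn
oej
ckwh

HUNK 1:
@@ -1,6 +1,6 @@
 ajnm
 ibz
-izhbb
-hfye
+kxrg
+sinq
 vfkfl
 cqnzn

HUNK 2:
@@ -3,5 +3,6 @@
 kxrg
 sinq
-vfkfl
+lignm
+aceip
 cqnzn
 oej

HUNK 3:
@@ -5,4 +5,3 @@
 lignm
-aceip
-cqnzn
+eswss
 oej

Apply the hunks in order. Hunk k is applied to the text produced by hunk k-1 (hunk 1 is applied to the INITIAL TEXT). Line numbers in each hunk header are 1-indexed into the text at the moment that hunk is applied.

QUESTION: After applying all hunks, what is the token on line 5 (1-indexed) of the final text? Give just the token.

Hunk 1: at line 1 remove [izhbb,hfye] add [kxrg,sinq] -> 8 lines: ajnm ibz kxrg sinq vfkfl cqnzn oej ckwh
Hunk 2: at line 3 remove [vfkfl] add [lignm,aceip] -> 9 lines: ajnm ibz kxrg sinq lignm aceip cqnzn oej ckwh
Hunk 3: at line 5 remove [aceip,cqnzn] add [eswss] -> 8 lines: ajnm ibz kxrg sinq lignm eswss oej ckwh
Final line 5: lignm

Answer: lignm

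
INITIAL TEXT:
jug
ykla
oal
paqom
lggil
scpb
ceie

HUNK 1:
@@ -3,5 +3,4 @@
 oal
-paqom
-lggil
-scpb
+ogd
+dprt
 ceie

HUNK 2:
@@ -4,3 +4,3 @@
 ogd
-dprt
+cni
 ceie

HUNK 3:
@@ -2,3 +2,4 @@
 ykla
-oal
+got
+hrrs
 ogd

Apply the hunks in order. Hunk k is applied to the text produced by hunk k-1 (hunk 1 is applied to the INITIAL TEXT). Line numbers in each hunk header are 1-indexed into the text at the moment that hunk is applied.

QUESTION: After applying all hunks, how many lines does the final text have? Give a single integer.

Hunk 1: at line 3 remove [paqom,lggil,scpb] add [ogd,dprt] -> 6 lines: jug ykla oal ogd dprt ceie
Hunk 2: at line 4 remove [dprt] add [cni] -> 6 lines: jug ykla oal ogd cni ceie
Hunk 3: at line 2 remove [oal] add [got,hrrs] -> 7 lines: jug ykla got hrrs ogd cni ceie
Final line count: 7

Answer: 7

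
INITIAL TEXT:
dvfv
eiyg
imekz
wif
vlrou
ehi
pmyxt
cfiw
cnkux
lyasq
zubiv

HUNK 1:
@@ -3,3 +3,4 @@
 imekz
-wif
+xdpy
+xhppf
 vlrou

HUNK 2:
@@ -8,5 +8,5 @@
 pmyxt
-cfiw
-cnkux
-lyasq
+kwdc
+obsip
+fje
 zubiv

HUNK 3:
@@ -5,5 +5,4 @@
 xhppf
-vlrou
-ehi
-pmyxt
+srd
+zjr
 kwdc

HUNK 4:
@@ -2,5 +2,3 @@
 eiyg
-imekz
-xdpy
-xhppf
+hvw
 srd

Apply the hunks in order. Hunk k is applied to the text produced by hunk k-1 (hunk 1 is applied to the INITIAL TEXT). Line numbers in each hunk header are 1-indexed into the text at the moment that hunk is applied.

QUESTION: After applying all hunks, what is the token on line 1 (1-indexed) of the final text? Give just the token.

Answer: dvfv

Derivation:
Hunk 1: at line 3 remove [wif] add [xdpy,xhppf] -> 12 lines: dvfv eiyg imekz xdpy xhppf vlrou ehi pmyxt cfiw cnkux lyasq zubiv
Hunk 2: at line 8 remove [cfiw,cnkux,lyasq] add [kwdc,obsip,fje] -> 12 lines: dvfv eiyg imekz xdpy xhppf vlrou ehi pmyxt kwdc obsip fje zubiv
Hunk 3: at line 5 remove [vlrou,ehi,pmyxt] add [srd,zjr] -> 11 lines: dvfv eiyg imekz xdpy xhppf srd zjr kwdc obsip fje zubiv
Hunk 4: at line 2 remove [imekz,xdpy,xhppf] add [hvw] -> 9 lines: dvfv eiyg hvw srd zjr kwdc obsip fje zubiv
Final line 1: dvfv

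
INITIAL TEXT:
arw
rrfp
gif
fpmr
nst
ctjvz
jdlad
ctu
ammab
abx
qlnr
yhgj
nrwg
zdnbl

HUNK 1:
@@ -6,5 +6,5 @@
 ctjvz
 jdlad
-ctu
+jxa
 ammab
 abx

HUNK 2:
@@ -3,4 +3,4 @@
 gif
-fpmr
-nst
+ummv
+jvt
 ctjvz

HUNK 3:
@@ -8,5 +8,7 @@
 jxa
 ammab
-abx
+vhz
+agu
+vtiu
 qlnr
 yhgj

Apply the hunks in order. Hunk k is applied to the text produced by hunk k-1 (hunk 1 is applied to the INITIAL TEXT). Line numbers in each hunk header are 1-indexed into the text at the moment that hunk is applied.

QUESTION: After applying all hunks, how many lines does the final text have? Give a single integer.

Answer: 16

Derivation:
Hunk 1: at line 6 remove [ctu] add [jxa] -> 14 lines: arw rrfp gif fpmr nst ctjvz jdlad jxa ammab abx qlnr yhgj nrwg zdnbl
Hunk 2: at line 3 remove [fpmr,nst] add [ummv,jvt] -> 14 lines: arw rrfp gif ummv jvt ctjvz jdlad jxa ammab abx qlnr yhgj nrwg zdnbl
Hunk 3: at line 8 remove [abx] add [vhz,agu,vtiu] -> 16 lines: arw rrfp gif ummv jvt ctjvz jdlad jxa ammab vhz agu vtiu qlnr yhgj nrwg zdnbl
Final line count: 16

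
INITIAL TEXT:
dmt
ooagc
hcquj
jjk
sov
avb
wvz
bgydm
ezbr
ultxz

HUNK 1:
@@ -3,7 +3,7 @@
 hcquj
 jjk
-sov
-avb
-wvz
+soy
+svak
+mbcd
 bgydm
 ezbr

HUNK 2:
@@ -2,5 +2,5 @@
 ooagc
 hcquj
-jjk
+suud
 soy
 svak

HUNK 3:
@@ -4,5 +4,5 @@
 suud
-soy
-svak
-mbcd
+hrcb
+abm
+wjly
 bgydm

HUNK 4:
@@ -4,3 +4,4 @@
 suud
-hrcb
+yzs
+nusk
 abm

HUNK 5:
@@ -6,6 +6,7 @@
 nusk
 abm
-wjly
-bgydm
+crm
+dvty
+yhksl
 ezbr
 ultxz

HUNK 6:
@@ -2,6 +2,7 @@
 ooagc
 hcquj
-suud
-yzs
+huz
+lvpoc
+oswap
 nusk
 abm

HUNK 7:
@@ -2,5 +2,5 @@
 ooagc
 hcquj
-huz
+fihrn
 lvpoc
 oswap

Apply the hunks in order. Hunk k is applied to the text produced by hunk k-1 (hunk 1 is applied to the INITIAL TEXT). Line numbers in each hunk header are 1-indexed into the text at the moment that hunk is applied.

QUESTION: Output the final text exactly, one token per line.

Answer: dmt
ooagc
hcquj
fihrn
lvpoc
oswap
nusk
abm
crm
dvty
yhksl
ezbr
ultxz

Derivation:
Hunk 1: at line 3 remove [sov,avb,wvz] add [soy,svak,mbcd] -> 10 lines: dmt ooagc hcquj jjk soy svak mbcd bgydm ezbr ultxz
Hunk 2: at line 2 remove [jjk] add [suud] -> 10 lines: dmt ooagc hcquj suud soy svak mbcd bgydm ezbr ultxz
Hunk 3: at line 4 remove [soy,svak,mbcd] add [hrcb,abm,wjly] -> 10 lines: dmt ooagc hcquj suud hrcb abm wjly bgydm ezbr ultxz
Hunk 4: at line 4 remove [hrcb] add [yzs,nusk] -> 11 lines: dmt ooagc hcquj suud yzs nusk abm wjly bgydm ezbr ultxz
Hunk 5: at line 6 remove [wjly,bgydm] add [crm,dvty,yhksl] -> 12 lines: dmt ooagc hcquj suud yzs nusk abm crm dvty yhksl ezbr ultxz
Hunk 6: at line 2 remove [suud,yzs] add [huz,lvpoc,oswap] -> 13 lines: dmt ooagc hcquj huz lvpoc oswap nusk abm crm dvty yhksl ezbr ultxz
Hunk 7: at line 2 remove [huz] add [fihrn] -> 13 lines: dmt ooagc hcquj fihrn lvpoc oswap nusk abm crm dvty yhksl ezbr ultxz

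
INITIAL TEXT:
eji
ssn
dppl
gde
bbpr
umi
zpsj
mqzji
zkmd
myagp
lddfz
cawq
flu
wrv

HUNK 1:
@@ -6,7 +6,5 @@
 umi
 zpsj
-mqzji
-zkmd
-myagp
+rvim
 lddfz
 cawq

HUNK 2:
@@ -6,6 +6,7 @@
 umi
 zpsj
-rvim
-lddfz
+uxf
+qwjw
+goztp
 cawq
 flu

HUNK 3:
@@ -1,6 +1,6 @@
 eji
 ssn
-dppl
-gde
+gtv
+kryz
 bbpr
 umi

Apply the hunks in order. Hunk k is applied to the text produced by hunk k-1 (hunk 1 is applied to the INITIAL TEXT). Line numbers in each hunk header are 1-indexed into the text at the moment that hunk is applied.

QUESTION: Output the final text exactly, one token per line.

Hunk 1: at line 6 remove [mqzji,zkmd,myagp] add [rvim] -> 12 lines: eji ssn dppl gde bbpr umi zpsj rvim lddfz cawq flu wrv
Hunk 2: at line 6 remove [rvim,lddfz] add [uxf,qwjw,goztp] -> 13 lines: eji ssn dppl gde bbpr umi zpsj uxf qwjw goztp cawq flu wrv
Hunk 3: at line 1 remove [dppl,gde] add [gtv,kryz] -> 13 lines: eji ssn gtv kryz bbpr umi zpsj uxf qwjw goztp cawq flu wrv

Answer: eji
ssn
gtv
kryz
bbpr
umi
zpsj
uxf
qwjw
goztp
cawq
flu
wrv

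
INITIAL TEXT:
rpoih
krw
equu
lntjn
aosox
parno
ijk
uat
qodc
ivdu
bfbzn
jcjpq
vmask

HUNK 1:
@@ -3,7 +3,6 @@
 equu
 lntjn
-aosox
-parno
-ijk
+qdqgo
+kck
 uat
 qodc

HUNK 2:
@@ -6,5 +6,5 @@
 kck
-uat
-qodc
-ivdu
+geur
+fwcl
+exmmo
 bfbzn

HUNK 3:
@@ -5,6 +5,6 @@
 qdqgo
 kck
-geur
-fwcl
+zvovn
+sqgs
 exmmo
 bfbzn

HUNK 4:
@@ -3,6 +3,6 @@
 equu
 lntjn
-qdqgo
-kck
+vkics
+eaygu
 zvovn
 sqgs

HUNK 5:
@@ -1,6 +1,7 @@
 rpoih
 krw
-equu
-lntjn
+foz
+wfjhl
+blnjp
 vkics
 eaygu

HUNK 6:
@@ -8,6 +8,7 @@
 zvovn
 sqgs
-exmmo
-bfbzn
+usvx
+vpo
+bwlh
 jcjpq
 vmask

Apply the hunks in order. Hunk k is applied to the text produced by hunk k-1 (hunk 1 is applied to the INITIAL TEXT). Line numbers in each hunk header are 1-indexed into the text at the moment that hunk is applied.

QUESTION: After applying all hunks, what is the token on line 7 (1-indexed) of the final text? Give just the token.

Hunk 1: at line 3 remove [aosox,parno,ijk] add [qdqgo,kck] -> 12 lines: rpoih krw equu lntjn qdqgo kck uat qodc ivdu bfbzn jcjpq vmask
Hunk 2: at line 6 remove [uat,qodc,ivdu] add [geur,fwcl,exmmo] -> 12 lines: rpoih krw equu lntjn qdqgo kck geur fwcl exmmo bfbzn jcjpq vmask
Hunk 3: at line 5 remove [geur,fwcl] add [zvovn,sqgs] -> 12 lines: rpoih krw equu lntjn qdqgo kck zvovn sqgs exmmo bfbzn jcjpq vmask
Hunk 4: at line 3 remove [qdqgo,kck] add [vkics,eaygu] -> 12 lines: rpoih krw equu lntjn vkics eaygu zvovn sqgs exmmo bfbzn jcjpq vmask
Hunk 5: at line 1 remove [equu,lntjn] add [foz,wfjhl,blnjp] -> 13 lines: rpoih krw foz wfjhl blnjp vkics eaygu zvovn sqgs exmmo bfbzn jcjpq vmask
Hunk 6: at line 8 remove [exmmo,bfbzn] add [usvx,vpo,bwlh] -> 14 lines: rpoih krw foz wfjhl blnjp vkics eaygu zvovn sqgs usvx vpo bwlh jcjpq vmask
Final line 7: eaygu

Answer: eaygu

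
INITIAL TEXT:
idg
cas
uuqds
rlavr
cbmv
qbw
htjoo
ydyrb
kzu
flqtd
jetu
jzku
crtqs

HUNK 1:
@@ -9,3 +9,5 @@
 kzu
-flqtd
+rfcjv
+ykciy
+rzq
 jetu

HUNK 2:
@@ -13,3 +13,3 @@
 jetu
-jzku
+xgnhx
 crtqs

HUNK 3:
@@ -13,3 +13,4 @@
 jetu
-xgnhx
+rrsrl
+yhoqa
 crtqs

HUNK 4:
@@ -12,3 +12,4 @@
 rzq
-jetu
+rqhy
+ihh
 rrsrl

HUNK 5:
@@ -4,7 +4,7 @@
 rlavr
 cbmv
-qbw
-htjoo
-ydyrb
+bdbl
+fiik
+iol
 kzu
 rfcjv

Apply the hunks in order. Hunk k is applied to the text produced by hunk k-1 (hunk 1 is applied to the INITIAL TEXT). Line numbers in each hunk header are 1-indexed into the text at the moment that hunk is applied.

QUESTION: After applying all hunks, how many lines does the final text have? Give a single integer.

Answer: 17

Derivation:
Hunk 1: at line 9 remove [flqtd] add [rfcjv,ykciy,rzq] -> 15 lines: idg cas uuqds rlavr cbmv qbw htjoo ydyrb kzu rfcjv ykciy rzq jetu jzku crtqs
Hunk 2: at line 13 remove [jzku] add [xgnhx] -> 15 lines: idg cas uuqds rlavr cbmv qbw htjoo ydyrb kzu rfcjv ykciy rzq jetu xgnhx crtqs
Hunk 3: at line 13 remove [xgnhx] add [rrsrl,yhoqa] -> 16 lines: idg cas uuqds rlavr cbmv qbw htjoo ydyrb kzu rfcjv ykciy rzq jetu rrsrl yhoqa crtqs
Hunk 4: at line 12 remove [jetu] add [rqhy,ihh] -> 17 lines: idg cas uuqds rlavr cbmv qbw htjoo ydyrb kzu rfcjv ykciy rzq rqhy ihh rrsrl yhoqa crtqs
Hunk 5: at line 4 remove [qbw,htjoo,ydyrb] add [bdbl,fiik,iol] -> 17 lines: idg cas uuqds rlavr cbmv bdbl fiik iol kzu rfcjv ykciy rzq rqhy ihh rrsrl yhoqa crtqs
Final line count: 17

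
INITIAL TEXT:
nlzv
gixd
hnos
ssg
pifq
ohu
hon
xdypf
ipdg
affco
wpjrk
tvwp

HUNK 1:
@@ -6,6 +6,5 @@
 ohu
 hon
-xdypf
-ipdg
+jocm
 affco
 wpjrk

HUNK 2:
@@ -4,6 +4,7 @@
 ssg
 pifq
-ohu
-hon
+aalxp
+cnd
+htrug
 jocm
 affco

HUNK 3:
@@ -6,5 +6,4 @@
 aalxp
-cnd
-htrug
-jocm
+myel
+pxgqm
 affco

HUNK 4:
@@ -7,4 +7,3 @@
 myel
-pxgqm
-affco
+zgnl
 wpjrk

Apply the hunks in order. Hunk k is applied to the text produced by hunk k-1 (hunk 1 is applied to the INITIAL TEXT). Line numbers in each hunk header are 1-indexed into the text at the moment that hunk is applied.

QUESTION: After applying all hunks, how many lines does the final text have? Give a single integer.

Hunk 1: at line 6 remove [xdypf,ipdg] add [jocm] -> 11 lines: nlzv gixd hnos ssg pifq ohu hon jocm affco wpjrk tvwp
Hunk 2: at line 4 remove [ohu,hon] add [aalxp,cnd,htrug] -> 12 lines: nlzv gixd hnos ssg pifq aalxp cnd htrug jocm affco wpjrk tvwp
Hunk 3: at line 6 remove [cnd,htrug,jocm] add [myel,pxgqm] -> 11 lines: nlzv gixd hnos ssg pifq aalxp myel pxgqm affco wpjrk tvwp
Hunk 4: at line 7 remove [pxgqm,affco] add [zgnl] -> 10 lines: nlzv gixd hnos ssg pifq aalxp myel zgnl wpjrk tvwp
Final line count: 10

Answer: 10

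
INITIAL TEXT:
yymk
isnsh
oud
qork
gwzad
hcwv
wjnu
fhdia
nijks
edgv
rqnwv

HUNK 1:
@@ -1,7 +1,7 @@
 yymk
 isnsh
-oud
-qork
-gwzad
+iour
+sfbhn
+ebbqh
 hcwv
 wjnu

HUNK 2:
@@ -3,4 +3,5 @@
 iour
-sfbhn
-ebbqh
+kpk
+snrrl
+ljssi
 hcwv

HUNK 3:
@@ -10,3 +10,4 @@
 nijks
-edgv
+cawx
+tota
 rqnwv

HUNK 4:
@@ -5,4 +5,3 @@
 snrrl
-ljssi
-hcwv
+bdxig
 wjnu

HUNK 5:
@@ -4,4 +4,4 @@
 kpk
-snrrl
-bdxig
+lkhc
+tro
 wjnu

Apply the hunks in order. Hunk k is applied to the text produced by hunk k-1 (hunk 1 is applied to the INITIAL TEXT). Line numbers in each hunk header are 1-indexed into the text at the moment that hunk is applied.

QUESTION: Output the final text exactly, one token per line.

Hunk 1: at line 1 remove [oud,qork,gwzad] add [iour,sfbhn,ebbqh] -> 11 lines: yymk isnsh iour sfbhn ebbqh hcwv wjnu fhdia nijks edgv rqnwv
Hunk 2: at line 3 remove [sfbhn,ebbqh] add [kpk,snrrl,ljssi] -> 12 lines: yymk isnsh iour kpk snrrl ljssi hcwv wjnu fhdia nijks edgv rqnwv
Hunk 3: at line 10 remove [edgv] add [cawx,tota] -> 13 lines: yymk isnsh iour kpk snrrl ljssi hcwv wjnu fhdia nijks cawx tota rqnwv
Hunk 4: at line 5 remove [ljssi,hcwv] add [bdxig] -> 12 lines: yymk isnsh iour kpk snrrl bdxig wjnu fhdia nijks cawx tota rqnwv
Hunk 5: at line 4 remove [snrrl,bdxig] add [lkhc,tro] -> 12 lines: yymk isnsh iour kpk lkhc tro wjnu fhdia nijks cawx tota rqnwv

Answer: yymk
isnsh
iour
kpk
lkhc
tro
wjnu
fhdia
nijks
cawx
tota
rqnwv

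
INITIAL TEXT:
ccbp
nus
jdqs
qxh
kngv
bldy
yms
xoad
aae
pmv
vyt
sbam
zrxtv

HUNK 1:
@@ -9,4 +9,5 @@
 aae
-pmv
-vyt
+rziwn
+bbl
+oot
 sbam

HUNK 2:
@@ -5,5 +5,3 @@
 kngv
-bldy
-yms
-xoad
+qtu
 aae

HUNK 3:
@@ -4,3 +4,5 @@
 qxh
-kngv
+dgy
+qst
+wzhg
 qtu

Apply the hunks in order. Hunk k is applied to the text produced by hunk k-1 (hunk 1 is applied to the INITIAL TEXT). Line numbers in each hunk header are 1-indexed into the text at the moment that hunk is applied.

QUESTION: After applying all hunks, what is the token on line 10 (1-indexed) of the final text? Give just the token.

Answer: rziwn

Derivation:
Hunk 1: at line 9 remove [pmv,vyt] add [rziwn,bbl,oot] -> 14 lines: ccbp nus jdqs qxh kngv bldy yms xoad aae rziwn bbl oot sbam zrxtv
Hunk 2: at line 5 remove [bldy,yms,xoad] add [qtu] -> 12 lines: ccbp nus jdqs qxh kngv qtu aae rziwn bbl oot sbam zrxtv
Hunk 3: at line 4 remove [kngv] add [dgy,qst,wzhg] -> 14 lines: ccbp nus jdqs qxh dgy qst wzhg qtu aae rziwn bbl oot sbam zrxtv
Final line 10: rziwn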